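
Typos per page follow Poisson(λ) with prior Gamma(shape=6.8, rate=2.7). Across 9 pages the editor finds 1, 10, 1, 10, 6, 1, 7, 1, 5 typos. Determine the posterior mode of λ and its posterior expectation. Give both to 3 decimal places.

Σ counts = 42. Posterior: Gamma(shape = 6.8+42 = 48.8, rate = 2.7+9 = 11.7).
Mode = (α−1)/β = 47.8/11.7 = 4.085.
Mean = α/β = 48.8/11.7 = 4.171.

MAP = 4.085; posterior mean = 4.171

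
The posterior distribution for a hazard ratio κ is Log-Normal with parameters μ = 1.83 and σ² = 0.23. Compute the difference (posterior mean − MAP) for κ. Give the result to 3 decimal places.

Mode = exp(μ − σ²) = exp(1.60) = 4.953.
Mean = exp(μ + σ²/2) = exp(1.945) = 6.994.
Difference = 6.994 − 4.953 = 2.041.
The mean is pulled above the mode by the posterior's right skew.

2.041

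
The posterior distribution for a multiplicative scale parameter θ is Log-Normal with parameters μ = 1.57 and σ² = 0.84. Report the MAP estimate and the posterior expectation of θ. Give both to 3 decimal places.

MAP = 2.075, posterior mean = 7.316

Mode = exp(μ − σ²) = exp(0.73) = 2.075.
Mean = exp(μ + σ²/2) = exp(1.990) = 7.316.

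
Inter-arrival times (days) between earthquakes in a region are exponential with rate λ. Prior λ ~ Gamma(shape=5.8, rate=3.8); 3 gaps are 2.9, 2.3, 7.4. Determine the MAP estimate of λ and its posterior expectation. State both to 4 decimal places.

Σ times = 12.6. Posterior: Gamma(shape = 5.8+3 = 8.8, rate = 3.8+12.6 = 16.4).
Mode = (α−1)/β = 7.8/16.4 = 0.4756.
Mean = α/β = 8.8/16.4 = 0.5366.

MAP = 0.4756, posterior mean = 0.5366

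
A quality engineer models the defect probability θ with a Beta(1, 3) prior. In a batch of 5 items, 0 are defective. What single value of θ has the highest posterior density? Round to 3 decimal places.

Posterior: Beta(1+0, 3+5) = Beta(1, 8).
Since α = 1 ≤ 1 and β > 1, the Beta density is monotone decreasing on [0,1]; the mode is at 0.
Mean = 1/(1+8) = 0.111.
This is the posterior mode — the MAP estimate.

0.000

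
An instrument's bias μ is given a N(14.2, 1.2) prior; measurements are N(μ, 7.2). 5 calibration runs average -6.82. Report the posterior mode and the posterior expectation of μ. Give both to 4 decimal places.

Posterior for μ is Normal. Precision-weighted mean: (1/1.2·14.2 + 5/7.2·-6.82) / (1/1.2 + 5/7.2) = 4.6455.
A Normal posterior is symmetric, so mode = mean.

μ_MAP = 4.6455, E[μ|data] = 4.6455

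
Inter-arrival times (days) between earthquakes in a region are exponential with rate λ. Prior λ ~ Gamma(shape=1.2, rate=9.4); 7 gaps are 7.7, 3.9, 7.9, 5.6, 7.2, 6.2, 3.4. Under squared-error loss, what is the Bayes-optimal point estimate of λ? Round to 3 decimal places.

Σ times = 41.9. Posterior: Gamma(shape = 1.2+7 = 8.2, rate = 9.4+41.9 = 51.3).
Mode = (α−1)/β = 7.2/51.3 = 0.140.
Mean = α/β = 8.2/51.3 = 0.160.
Squared-error loss ⇒ the optimal estimator is the posterior mean.

0.160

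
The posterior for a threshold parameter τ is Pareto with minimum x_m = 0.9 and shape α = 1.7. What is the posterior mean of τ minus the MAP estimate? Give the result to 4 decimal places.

1.2857

The Pareto density is strictly decreasing on [x_m, ∞), so the mode is x_m = 0.9000.
Mean = α·x_m/(α−1) = 1.7·0.9/0.7 = 2.1857.
Difference = 2.1857 − 0.9000 = 1.2857.
The mean is pulled above the mode by the posterior's right skew.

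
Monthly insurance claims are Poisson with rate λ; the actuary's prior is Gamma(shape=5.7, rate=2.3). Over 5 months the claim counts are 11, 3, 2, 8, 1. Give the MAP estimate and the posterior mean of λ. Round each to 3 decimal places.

MAP estimate = 4.068, posterior mean = 4.205

Σ counts = 25. Posterior: Gamma(shape = 5.7+25 = 30.7, rate = 2.3+5 = 7.3).
Mode = (α−1)/β = 29.7/7.3 = 4.068.
Mean = α/β = 30.7/7.3 = 4.205.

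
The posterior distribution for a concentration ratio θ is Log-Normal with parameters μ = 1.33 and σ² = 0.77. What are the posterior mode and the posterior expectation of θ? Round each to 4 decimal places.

θ_MAP = 1.7507, E[θ|data] = 5.5567

Mode = exp(μ − σ²) = exp(0.56) = 1.7507.
Mean = exp(μ + σ²/2) = exp(1.715) = 5.5567.
The posterior is right-skewed, so the mean exceeds the mode.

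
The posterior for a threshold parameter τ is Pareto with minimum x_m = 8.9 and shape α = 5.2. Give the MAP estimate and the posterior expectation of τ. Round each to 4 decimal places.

MAP: 8.9000. Posterior mean: 11.0190.

The Pareto density is strictly decreasing on [x_m, ∞), so the mode is x_m = 8.9000.
Mean = α·x_m/(α−1) = 5.2·8.9/4.2 = 11.0190.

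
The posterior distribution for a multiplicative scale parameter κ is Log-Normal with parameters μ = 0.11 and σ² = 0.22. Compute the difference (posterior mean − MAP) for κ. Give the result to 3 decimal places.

Mode = exp(μ − σ²) = exp(-0.11) = 0.896.
Mean = exp(μ + σ²/2) = exp(0.220) = 1.246.
Difference = 1.246 − 0.896 = 0.350.
The mean is pulled above the mode by the posterior's right skew.

0.350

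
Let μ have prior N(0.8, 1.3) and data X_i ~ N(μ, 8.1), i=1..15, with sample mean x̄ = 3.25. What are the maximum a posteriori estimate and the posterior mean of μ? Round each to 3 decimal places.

MAP = 2.531; posterior mean = 2.531

Posterior for μ is Normal. Precision-weighted mean: (1/1.3·0.8 + 15/8.1·3.25) / (1/1.3 + 15/8.1) = 2.531.
A Normal posterior is symmetric, so mode = mean.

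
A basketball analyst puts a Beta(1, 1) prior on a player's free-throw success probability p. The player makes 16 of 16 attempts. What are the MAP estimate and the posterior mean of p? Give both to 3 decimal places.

Posterior: Beta(1+16, 1+0) = Beta(17, 1).
Since β = 1 ≤ 1 and α > 1, the Beta density is monotone increasing on [0,1]; the mode is at 1.
Mean = 17/(17+1) = 0.944.
Mode > mean: the posterior has a left tail.

MAP = 1.000; posterior mean = 0.944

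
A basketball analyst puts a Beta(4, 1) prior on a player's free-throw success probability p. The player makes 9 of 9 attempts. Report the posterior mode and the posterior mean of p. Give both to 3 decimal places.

MAP = 1.000, posterior mean = 0.929

Posterior: Beta(4+9, 1+0) = Beta(13, 1).
Since β = 1 ≤ 1 and α > 1, the Beta density is monotone increasing on [0,1]; the mode is at 1.
Mean = 13/(13+1) = 0.929.
Left-skewed posterior ⇒ mean < mode.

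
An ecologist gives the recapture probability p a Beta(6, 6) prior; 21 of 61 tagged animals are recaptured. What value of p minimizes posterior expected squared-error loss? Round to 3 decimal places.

0.370

Posterior: Beta(6+21, 6+40) = Beta(27, 46).
Mode = (27−1)/(27+46−2) = 26/71 = 0.366.
Mean = 27/(27+46) = 27/73 = 0.370.
Squared-error loss ⇒ the optimal estimator is the posterior mean.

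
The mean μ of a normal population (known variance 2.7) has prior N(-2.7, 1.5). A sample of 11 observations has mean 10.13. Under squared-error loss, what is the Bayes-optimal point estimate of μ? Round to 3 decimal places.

8.326

Posterior for μ is Normal. Precision-weighted mean: (1/1.5·-2.7 + 11/2.7·10.13) / (1/1.5 + 11/2.7) = 8.326.
A Normal posterior is symmetric, so mode = mean.
Squared-error loss ⇒ the optimal estimator is the posterior mean.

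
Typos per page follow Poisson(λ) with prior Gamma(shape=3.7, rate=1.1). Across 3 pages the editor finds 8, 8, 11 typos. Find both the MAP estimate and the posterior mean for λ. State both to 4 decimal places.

MAP: 7.2439. Posterior mean: 7.4878.

Σ counts = 27. Posterior: Gamma(shape = 3.7+27 = 30.7, rate = 1.1+3 = 4.1).
Mode = (α−1)/β = 29.7/4.1 = 7.2439.
Mean = α/β = 30.7/4.1 = 7.4878.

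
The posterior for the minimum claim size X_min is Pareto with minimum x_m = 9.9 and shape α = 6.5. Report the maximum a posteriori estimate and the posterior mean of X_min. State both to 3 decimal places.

The Pareto density is strictly decreasing on [x_m, ∞), so the mode is x_m = 9.900.
Mean = α·x_m/(α−1) = 6.5·9.9/5.5 = 11.700.

X_min_MAP = 9.900, E[X_min|data] = 11.700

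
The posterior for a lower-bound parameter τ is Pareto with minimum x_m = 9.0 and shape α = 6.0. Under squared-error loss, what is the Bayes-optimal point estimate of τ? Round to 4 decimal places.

The Pareto density is strictly decreasing on [x_m, ∞), so the mode is x_m = 9.0000.
Mean = α·x_m/(α−1) = 6.0·9.0/5.0 = 10.8000.
Squared-error loss ⇒ the optimal estimator is the posterior mean.

10.8000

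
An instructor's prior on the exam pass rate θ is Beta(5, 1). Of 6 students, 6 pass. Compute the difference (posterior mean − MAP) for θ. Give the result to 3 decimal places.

Posterior: Beta(5+6, 1+0) = Beta(11, 1).
Since β = 1 ≤ 1 and α > 1, the Beta density is monotone increasing on [0,1]; the mode is at 1.
Mean = 11/(11+1) = 0.917.
Difference = 0.917 − 1.000 = -0.083.
Left-skewed posterior ⇒ mean < mode.

-0.083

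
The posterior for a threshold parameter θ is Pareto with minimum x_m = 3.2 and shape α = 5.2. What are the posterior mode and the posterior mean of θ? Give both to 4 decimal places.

θ_MAP = 3.2000, E[θ|data] = 3.9619

The Pareto density is strictly decreasing on [x_m, ∞), so the mode is x_m = 3.2000.
Mean = α·x_m/(α−1) = 5.2·3.2/4.2 = 3.9619.
Mean > mode: the posterior has a right tail.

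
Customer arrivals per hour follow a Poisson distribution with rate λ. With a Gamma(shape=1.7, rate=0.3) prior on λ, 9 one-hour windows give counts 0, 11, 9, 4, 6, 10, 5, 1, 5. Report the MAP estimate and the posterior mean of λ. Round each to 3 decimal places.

MAP = 5.559; posterior mean = 5.667

Σ counts = 51. Posterior: Gamma(shape = 1.7+51 = 52.7, rate = 0.3+9 = 9.3).
Mode = (α−1)/β = 51.7/9.3 = 5.559.
Mean = α/β = 52.7/9.3 = 5.667.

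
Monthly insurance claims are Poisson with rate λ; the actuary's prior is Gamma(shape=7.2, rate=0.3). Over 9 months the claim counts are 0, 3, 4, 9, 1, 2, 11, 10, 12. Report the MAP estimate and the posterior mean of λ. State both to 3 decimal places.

Σ counts = 52. Posterior: Gamma(shape = 7.2+52 = 59.2, rate = 0.3+9 = 9.3).
Mode = (α−1)/β = 58.2/9.3 = 6.258.
Mean = α/β = 59.2/9.3 = 6.366.
The posterior is right-skewed, so the mean exceeds the mode.

MAP: 6.258. Posterior mean: 6.366.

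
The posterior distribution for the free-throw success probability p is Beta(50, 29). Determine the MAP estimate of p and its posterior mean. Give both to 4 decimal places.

Mode = (50−1)/(50+29−2) = 49/77 = 0.6364.
Mean = 50/(50+29) = 50/79 = 0.6329.

MAP estimate = 0.6364, posterior mean = 0.6329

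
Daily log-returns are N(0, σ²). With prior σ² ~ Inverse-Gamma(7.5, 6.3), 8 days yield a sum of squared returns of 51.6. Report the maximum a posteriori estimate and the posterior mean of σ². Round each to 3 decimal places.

MAP = 2.568; posterior mean = 3.057

Posterior: Inverse-Gamma(shape = 7.5+8/2 = 11.5, scale = 6.3+51.6/2 = 32.1).
Mode = β/(α+1) = 32.1/12.5 = 2.568.
Mean = β/(α−1) = 32.1/10.5 = 3.057.
Right-skewed posterior ⇒ mode < mean.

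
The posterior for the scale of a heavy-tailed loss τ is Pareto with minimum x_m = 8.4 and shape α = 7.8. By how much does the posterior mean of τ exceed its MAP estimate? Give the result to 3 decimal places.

1.235

The Pareto density is strictly decreasing on [x_m, ∞), so the mode is x_m = 8.400.
Mean = α·x_m/(α−1) = 7.8·8.4/6.8 = 9.635.
Difference = 9.635 − 8.400 = 1.235.
Mean > mode: the posterior has a right tail.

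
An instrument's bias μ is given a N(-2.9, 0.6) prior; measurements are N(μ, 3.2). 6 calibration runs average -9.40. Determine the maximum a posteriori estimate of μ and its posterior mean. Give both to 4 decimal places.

Posterior for μ is Normal. Precision-weighted mean: (1/0.6·-2.9 + 6/3.2·-9.40) / (1/0.6 + 6/3.2) = -6.3412.
A Normal posterior is symmetric, so mode = mean.

MAP: -6.3412. Posterior mean: -6.3412.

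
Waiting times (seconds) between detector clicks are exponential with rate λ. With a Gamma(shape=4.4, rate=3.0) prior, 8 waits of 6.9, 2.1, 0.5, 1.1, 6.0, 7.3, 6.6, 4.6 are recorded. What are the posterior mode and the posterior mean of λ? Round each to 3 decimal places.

MAP: 0.299. Posterior mean: 0.325.

Σ times = 35.1. Posterior: Gamma(shape = 4.4+8 = 12.4, rate = 3.0+35.1 = 38.1).
Mode = (α−1)/β = 11.4/38.1 = 0.299.
Mean = α/β = 12.4/38.1 = 0.325.
Mean > mode: the posterior has a right tail.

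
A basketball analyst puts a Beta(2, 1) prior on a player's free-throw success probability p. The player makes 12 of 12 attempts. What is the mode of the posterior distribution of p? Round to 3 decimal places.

1.000

Posterior: Beta(2+12, 1+0) = Beta(14, 1).
Since β = 1 ≤ 1 and α > 1, the Beta density is monotone increasing on [0,1]; the mode is at 1.
Mean = 14/(14+1) = 0.933.
This is the posterior mode — the MAP estimate.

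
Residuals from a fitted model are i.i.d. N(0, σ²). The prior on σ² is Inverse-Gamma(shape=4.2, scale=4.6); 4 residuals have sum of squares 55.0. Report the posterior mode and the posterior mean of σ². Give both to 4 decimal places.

posterior mode = 4.4583, posterior mean = 6.1731

Posterior: Inverse-Gamma(shape = 4.2+4/2 = 6.2, scale = 4.6+55.0/2 = 32.1).
Mode = β/(α+1) = 32.1/7.2 = 4.4583.
Mean = β/(α−1) = 32.1/5.2 = 6.1731.
Right-skewed posterior ⇒ mode < mean.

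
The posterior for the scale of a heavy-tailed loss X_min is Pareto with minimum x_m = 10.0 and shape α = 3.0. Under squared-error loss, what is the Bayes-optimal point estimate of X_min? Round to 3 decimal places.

The Pareto density is strictly decreasing on [x_m, ∞), so the mode is x_m = 10.000.
Mean = α·x_m/(α−1) = 3.0·10.0/2.0 = 15.000.
Squared-error loss ⇒ the optimal estimator is the posterior mean.

15.000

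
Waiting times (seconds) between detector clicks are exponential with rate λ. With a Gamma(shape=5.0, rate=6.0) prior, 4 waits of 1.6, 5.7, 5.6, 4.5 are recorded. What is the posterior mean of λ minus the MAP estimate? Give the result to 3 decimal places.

Σ times = 17.4. Posterior: Gamma(shape = 5.0+4 = 9.0, rate = 6.0+17.4 = 23.4).
Mode = (α−1)/β = 8.0/23.4 = 0.342.
Mean = α/β = 9.0/23.4 = 0.385.
Difference = 0.385 − 0.342 = 0.043.
Right-skewed posterior ⇒ mode < mean.

0.043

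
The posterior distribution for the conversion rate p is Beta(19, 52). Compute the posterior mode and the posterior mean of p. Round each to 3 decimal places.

MAP = 0.261; posterior mean = 0.268

Mode = (19−1)/(19+52−2) = 18/69 = 0.261.
Mean = 19/(19+52) = 19/71 = 0.268.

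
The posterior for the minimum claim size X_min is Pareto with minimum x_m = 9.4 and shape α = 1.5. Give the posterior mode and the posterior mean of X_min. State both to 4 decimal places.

The Pareto density is strictly decreasing on [x_m, ∞), so the mode is x_m = 9.4000.
Mean = α·x_m/(α−1) = 1.5·9.4/0.5 = 28.2000.

MAP = 9.4000; posterior mean = 28.2000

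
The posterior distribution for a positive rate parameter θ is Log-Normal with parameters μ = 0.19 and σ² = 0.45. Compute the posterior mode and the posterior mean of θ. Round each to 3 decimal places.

Mode = exp(μ − σ²) = exp(-0.26) = 0.771.
Mean = exp(μ + σ²/2) = exp(0.415) = 1.514.
The mean is pulled above the mode by the posterior's right skew.

posterior mode = 0.771, posterior mean = 1.514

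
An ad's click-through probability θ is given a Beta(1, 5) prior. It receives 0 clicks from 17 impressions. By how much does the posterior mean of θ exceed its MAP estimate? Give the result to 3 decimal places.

Posterior: Beta(1+0, 5+17) = Beta(1, 22).
Since α = 1 ≤ 1 and β > 1, the Beta density is monotone decreasing on [0,1]; the mode is at 0.
Mean = 1/(1+22) = 0.043.
Difference = 0.043 − 0.000 = 0.043.
Mean > mode: the posterior has a right tail.

0.043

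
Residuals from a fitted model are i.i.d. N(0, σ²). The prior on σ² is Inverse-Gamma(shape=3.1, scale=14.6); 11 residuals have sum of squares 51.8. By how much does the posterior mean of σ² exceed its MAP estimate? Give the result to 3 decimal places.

Posterior: Inverse-Gamma(shape = 3.1+11/2 = 8.6, scale = 14.6+51.8/2 = 40.5).
Mode = β/(α+1) = 40.5/9.6 = 4.219.
Mean = β/(α−1) = 40.5/7.6 = 5.329.
Difference = 5.329 − 4.219 = 1.110.

1.110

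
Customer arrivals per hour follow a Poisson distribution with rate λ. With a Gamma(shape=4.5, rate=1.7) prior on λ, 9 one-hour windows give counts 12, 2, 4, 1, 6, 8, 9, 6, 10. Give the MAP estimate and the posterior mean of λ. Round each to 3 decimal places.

MAP = 5.748, posterior mean = 5.841

Σ counts = 58. Posterior: Gamma(shape = 4.5+58 = 62.5, rate = 1.7+9 = 10.7).
Mode = (α−1)/β = 61.5/10.7 = 5.748.
Mean = α/β = 62.5/10.7 = 5.841.
The posterior is right-skewed, so the mean exceeds the mode.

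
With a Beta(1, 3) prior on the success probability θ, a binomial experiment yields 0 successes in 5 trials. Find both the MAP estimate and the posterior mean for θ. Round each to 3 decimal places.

MAP = 0.000, posterior mean = 0.111

Posterior: Beta(1+0, 3+5) = Beta(1, 8).
Since α = 1 ≤ 1 and β > 1, the Beta density is monotone decreasing on [0,1]; the mode is at 0.
Mean = 1/(1+8) = 0.111.
The mean is pulled above the mode by the posterior's right skew.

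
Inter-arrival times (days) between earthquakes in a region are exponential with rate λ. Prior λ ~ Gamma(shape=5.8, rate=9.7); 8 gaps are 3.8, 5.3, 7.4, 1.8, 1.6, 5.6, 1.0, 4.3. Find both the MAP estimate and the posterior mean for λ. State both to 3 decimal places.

Σ times = 30.8. Posterior: Gamma(shape = 5.8+8 = 13.8, rate = 9.7+30.8 = 40.5).
Mode = (α−1)/β = 12.8/40.5 = 0.316.
Mean = α/β = 13.8/40.5 = 0.341.

MAP = 0.316, posterior mean = 0.341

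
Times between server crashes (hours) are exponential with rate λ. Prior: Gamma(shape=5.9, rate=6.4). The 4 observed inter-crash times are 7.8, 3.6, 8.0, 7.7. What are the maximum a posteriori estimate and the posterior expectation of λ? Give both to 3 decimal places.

Σ times = 27.1. Posterior: Gamma(shape = 5.9+4 = 9.9, rate = 6.4+27.1 = 33.5).
Mode = (α−1)/β = 8.9/33.5 = 0.266.
Mean = α/β = 9.9/33.5 = 0.296.

MAP: 0.266. Posterior mean: 0.296.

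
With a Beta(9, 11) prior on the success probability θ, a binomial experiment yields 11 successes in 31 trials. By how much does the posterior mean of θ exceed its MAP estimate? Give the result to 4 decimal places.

Posterior: Beta(9+11, 11+20) = Beta(20, 31).
Mode = (20−1)/(20+31−2) = 19/49 = 0.3878.
Mean = 20/(20+31) = 20/51 = 0.3922.
Difference = 0.3922 − 0.3878 = 0.0044.

0.0044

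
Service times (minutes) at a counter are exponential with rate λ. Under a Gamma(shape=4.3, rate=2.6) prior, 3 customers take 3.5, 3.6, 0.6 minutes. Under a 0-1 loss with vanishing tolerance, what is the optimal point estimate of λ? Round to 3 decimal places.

Σ times = 7.7. Posterior: Gamma(shape = 4.3+3 = 7.3, rate = 2.6+7.7 = 10.3).
Mode = (α−1)/β = 6.3/10.3 = 0.612.
Mean = α/β = 7.3/10.3 = 0.709.
This is the posterior mode — the MAP estimate.

0.612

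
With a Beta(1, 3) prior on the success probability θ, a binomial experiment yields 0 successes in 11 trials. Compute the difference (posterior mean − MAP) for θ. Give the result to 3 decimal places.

Posterior: Beta(1+0, 3+11) = Beta(1, 14).
Since α = 1 ≤ 1 and β > 1, the Beta density is monotone decreasing on [0,1]; the mode is at 0.
Mean = 1/(1+14) = 0.067.
Difference = 0.067 − 0.000 = 0.067.

0.067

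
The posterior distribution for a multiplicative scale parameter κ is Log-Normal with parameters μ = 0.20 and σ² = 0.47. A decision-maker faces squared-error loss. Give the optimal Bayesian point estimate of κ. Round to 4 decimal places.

Mode = exp(μ − σ²) = exp(-0.27) = 0.7634.
Mean = exp(μ + σ²/2) = exp(0.435) = 1.5450.
Squared-error loss ⇒ the optimal estimator is the posterior mean.

1.5450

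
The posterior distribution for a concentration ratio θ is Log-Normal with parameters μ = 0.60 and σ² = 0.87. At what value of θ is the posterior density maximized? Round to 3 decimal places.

0.763

Mode = exp(μ − σ²) = exp(-0.27) = 0.763.
Mean = exp(μ + σ²/2) = exp(1.035) = 2.815.
This is the posterior mode — the MAP estimate.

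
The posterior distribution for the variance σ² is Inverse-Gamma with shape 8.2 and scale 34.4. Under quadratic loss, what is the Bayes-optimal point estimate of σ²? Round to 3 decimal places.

4.778

Mode = β/(α+1) = 34.4/9.2 = 3.739.
Mean = β/(α−1) = 34.4/7.2 = 4.778.
Quadratic loss ⇒ the optimal estimator is the posterior mean.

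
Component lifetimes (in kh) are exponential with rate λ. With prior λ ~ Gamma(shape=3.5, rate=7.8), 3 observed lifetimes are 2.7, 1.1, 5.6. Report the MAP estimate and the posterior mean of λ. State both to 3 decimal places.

Σ times = 9.4. Posterior: Gamma(shape = 3.5+3 = 6.5, rate = 7.8+9.4 = 17.2).
Mode = (α−1)/β = 5.5/17.2 = 0.320.
Mean = α/β = 6.5/17.2 = 0.378.

MAP: 0.320. Posterior mean: 0.378.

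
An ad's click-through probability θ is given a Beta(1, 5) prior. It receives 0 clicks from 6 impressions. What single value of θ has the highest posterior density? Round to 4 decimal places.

Posterior: Beta(1+0, 5+6) = Beta(1, 11).
Since α = 1 ≤ 1 and β > 1, the Beta density is monotone decreasing on [0,1]; the mode is at 0.
Mean = 1/(1+11) = 0.0833.
This is the posterior mode — the MAP estimate.

0.0000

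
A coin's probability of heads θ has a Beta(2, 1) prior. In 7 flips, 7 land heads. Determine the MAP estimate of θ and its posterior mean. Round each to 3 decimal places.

Posterior: Beta(2+7, 1+0) = Beta(9, 1).
Since β = 1 ≤ 1 and α > 1, the Beta density is monotone increasing on [0,1]; the mode is at 1.
Mean = 9/(9+1) = 0.900.
Left-skewed posterior ⇒ mean < mode.

θ_MAP = 1.000, E[θ|data] = 0.900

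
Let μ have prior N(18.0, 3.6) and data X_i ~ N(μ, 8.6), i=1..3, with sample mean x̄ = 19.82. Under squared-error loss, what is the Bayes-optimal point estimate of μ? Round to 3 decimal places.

Posterior for μ is Normal. Precision-weighted mean: (1/3.6·18.0 + 3/8.6·19.82) / (1/3.6 + 3/8.6) = 19.013.
A Normal posterior is symmetric, so mode = mean.
Squared-error loss ⇒ the optimal estimator is the posterior mean.

19.013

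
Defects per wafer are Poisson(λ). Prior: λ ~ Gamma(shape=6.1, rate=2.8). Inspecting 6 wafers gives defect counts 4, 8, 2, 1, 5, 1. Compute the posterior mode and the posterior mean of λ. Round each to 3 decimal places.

MAP = 2.966; posterior mean = 3.080

Σ counts = 21. Posterior: Gamma(shape = 6.1+21 = 27.1, rate = 2.8+6 = 8.8).
Mode = (α−1)/β = 26.1/8.8 = 2.966.
Mean = α/β = 27.1/8.8 = 3.080.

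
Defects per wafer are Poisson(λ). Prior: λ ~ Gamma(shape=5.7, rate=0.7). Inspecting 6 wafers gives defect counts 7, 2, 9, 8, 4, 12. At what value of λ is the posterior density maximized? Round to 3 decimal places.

6.970

Σ counts = 42. Posterior: Gamma(shape = 5.7+42 = 47.7, rate = 0.7+6 = 6.7).
Mode = (α−1)/β = 46.7/6.7 = 6.970.
Mean = α/β = 47.7/6.7 = 7.119.
This is the posterior mode — the MAP estimate.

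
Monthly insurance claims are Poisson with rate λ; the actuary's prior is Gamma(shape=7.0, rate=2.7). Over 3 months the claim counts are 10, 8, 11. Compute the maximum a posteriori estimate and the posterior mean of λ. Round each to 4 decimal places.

maximum a posteriori estimate = 6.1404, posterior mean = 6.3158

Σ counts = 29. Posterior: Gamma(shape = 7.0+29 = 36.0, rate = 2.7+3 = 5.7).
Mode = (α−1)/β = 35.0/5.7 = 6.1404.
Mean = α/β = 36.0/5.7 = 6.3158.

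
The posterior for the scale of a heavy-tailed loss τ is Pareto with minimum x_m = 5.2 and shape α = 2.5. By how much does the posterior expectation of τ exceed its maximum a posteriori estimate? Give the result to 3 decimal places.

The Pareto density is strictly decreasing on [x_m, ∞), so the mode is x_m = 5.200.
Mean = α·x_m/(α−1) = 2.5·5.2/1.5 = 8.667.
Difference = 8.667 − 5.200 = 3.467.
The mean is pulled above the mode by the posterior's right skew.

3.467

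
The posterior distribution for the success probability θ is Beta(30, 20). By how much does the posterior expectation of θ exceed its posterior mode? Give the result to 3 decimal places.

-0.004

Mode = (30−1)/(30+20−2) = 29/48 = 0.604.
Mean = 30/(30+20) = 30/50 = 0.600.
Difference = 0.600 − 0.604 = -0.004.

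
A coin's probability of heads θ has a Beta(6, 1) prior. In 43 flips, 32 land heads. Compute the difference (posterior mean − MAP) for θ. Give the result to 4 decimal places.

Posterior: Beta(6+32, 1+11) = Beta(38, 12).
Mode = (38−1)/(38+12−2) = 37/48 = 0.7708.
Mean = 38/(38+12) = 38/50 = 0.7600.
Difference = 0.7600 − 0.7708 = -0.0108.

-0.0108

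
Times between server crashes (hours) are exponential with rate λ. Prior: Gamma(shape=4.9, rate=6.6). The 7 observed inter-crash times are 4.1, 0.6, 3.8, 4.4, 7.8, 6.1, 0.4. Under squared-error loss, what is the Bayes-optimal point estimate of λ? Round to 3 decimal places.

0.352

Σ times = 27.2. Posterior: Gamma(shape = 4.9+7 = 11.9, rate = 6.6+27.2 = 33.8).
Mode = (α−1)/β = 10.9/33.8 = 0.322.
Mean = α/β = 11.9/33.8 = 0.352.
Squared-error loss ⇒ the optimal estimator is the posterior mean.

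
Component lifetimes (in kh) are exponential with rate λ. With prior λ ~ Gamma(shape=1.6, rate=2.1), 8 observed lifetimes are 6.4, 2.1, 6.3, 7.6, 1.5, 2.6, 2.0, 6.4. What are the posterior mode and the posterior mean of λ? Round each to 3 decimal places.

Σ times = 34.9. Posterior: Gamma(shape = 1.6+8 = 9.6, rate = 2.1+34.9 = 37.0).
Mode = (α−1)/β = 8.6/37.0 = 0.232.
Mean = α/β = 9.6/37.0 = 0.259.
The mean is pulled above the mode by the posterior's right skew.

MAP = 0.232, posterior mean = 0.259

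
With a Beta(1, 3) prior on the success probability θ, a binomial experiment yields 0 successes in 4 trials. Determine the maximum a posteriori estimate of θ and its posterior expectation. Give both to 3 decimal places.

MAP = 0.000; posterior mean = 0.125

Posterior: Beta(1+0, 3+4) = Beta(1, 7).
Since α = 1 ≤ 1 and β > 1, the Beta density is monotone decreasing on [0,1]; the mode is at 0.
Mean = 1/(1+7) = 0.125.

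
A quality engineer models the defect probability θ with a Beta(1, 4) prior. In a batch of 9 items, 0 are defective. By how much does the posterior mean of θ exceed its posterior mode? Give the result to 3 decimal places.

0.071

Posterior: Beta(1+0, 4+9) = Beta(1, 13).
Since α = 1 ≤ 1 and β > 1, the Beta density is monotone decreasing on [0,1]; the mode is at 0.
Mean = 1/(1+13) = 0.071.
Difference = 0.071 − 0.000 = 0.071.
Mean > mode: the posterior has a right tail.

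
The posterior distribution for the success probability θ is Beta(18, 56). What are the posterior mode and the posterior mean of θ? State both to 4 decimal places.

posterior mode = 0.2361, posterior mean = 0.2432

Mode = (18−1)/(18+56−2) = 17/72 = 0.2361.
Mean = 18/(18+56) = 18/74 = 0.2432.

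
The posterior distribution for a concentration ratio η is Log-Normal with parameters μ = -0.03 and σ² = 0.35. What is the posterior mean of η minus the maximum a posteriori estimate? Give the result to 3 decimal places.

Mode = exp(μ − σ²) = exp(-0.38) = 0.684.
Mean = exp(μ + σ²/2) = exp(0.145) = 1.156.
Difference = 1.156 − 0.684 = 0.472.

0.472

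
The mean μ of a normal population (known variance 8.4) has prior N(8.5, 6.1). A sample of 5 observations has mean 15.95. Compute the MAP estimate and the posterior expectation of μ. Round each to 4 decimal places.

MAP estimate = 14.3413, posterior expectation = 14.3413

Posterior for μ is Normal. Precision-weighted mean: (1/6.1·8.5 + 5/8.4·15.95) / (1/6.1 + 5/8.4) = 14.3413.
A Normal posterior is symmetric, so mode = mean.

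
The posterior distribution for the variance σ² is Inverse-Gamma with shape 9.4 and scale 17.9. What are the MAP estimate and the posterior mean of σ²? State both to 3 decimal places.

σ²_MAP = 1.721, E[σ²|data] = 2.131

Mode = β/(α+1) = 17.9/10.4 = 1.721.
Mean = β/(α−1) = 17.9/8.4 = 2.131.
The posterior is right-skewed, so the mean exceeds the mode.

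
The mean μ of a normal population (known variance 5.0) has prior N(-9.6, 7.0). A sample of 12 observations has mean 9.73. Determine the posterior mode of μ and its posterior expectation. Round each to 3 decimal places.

Posterior for μ is Normal. Precision-weighted mean: (1/7.0·-9.6 + 12/5.0·9.73) / (1/7.0 + 12/5.0) = 8.644.
A Normal posterior is symmetric, so mode = mean.

MAP: 8.644. Posterior mean: 8.644.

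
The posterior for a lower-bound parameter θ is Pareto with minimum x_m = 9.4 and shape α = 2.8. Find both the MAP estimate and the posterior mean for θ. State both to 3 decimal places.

MAP: 9.400. Posterior mean: 14.622.

The Pareto density is strictly decreasing on [x_m, ∞), so the mode is x_m = 9.400.
Mean = α·x_m/(α−1) = 2.8·9.4/1.8 = 14.622.
Mean > mode: the posterior has a right tail.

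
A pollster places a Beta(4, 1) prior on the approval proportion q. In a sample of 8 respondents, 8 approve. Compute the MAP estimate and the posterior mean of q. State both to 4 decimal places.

Posterior: Beta(4+8, 1+0) = Beta(12, 1).
Since β = 1 ≤ 1 and α > 1, the Beta density is monotone increasing on [0,1]; the mode is at 1.
Mean = 12/(12+1) = 0.9231.
The posterior is left-skewed, so the mode exceeds the mean.

MAP: 1.0000. Posterior mean: 0.9231.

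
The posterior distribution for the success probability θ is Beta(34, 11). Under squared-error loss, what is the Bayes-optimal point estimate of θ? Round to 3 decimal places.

0.756

Mode = (34−1)/(34+11−2) = 33/43 = 0.767.
Mean = 34/(34+11) = 34/45 = 0.756.
Squared-error loss ⇒ the optimal estimator is the posterior mean.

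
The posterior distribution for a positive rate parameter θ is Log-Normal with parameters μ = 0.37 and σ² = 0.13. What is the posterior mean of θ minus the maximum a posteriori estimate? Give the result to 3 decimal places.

0.274

Mode = exp(μ − σ²) = exp(0.24) = 1.271.
Mean = exp(μ + σ²/2) = exp(0.435) = 1.545.
Difference = 1.545 − 1.271 = 0.274.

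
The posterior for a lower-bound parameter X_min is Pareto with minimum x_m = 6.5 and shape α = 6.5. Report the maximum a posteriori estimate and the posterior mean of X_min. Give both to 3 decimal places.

X_min_MAP = 6.500, E[X_min|data] = 7.682

The Pareto density is strictly decreasing on [x_m, ∞), so the mode is x_m = 6.500.
Mean = α·x_m/(α−1) = 6.5·6.5/5.5 = 7.682.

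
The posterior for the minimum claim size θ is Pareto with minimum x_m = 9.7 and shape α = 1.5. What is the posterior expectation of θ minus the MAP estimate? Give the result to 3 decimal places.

19.400

The Pareto density is strictly decreasing on [x_m, ∞), so the mode is x_m = 9.700.
Mean = α·x_m/(α−1) = 1.5·9.7/0.5 = 29.100.
Difference = 29.100 − 9.700 = 19.400.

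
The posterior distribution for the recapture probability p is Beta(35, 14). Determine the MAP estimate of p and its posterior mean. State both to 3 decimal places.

MAP = 0.723; posterior mean = 0.714

Mode = (35−1)/(35+14−2) = 34/47 = 0.723.
Mean = 35/(35+14) = 35/49 = 0.714.
Left-skewed posterior ⇒ mean < mode.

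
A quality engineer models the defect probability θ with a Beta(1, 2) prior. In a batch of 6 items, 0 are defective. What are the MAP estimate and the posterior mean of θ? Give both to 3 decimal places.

θ_MAP = 0.000, E[θ|data] = 0.111

Posterior: Beta(1+0, 2+6) = Beta(1, 8).
Since α = 1 ≤ 1 and β > 1, the Beta density is monotone decreasing on [0,1]; the mode is at 0.
Mean = 1/(1+8) = 0.111.
Mean > mode: the posterior has a right tail.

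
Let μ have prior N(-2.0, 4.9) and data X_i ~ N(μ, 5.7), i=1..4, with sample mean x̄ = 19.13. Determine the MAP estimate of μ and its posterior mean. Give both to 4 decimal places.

μ_MAP = 14.3695, E[μ|data] = 14.3695

Posterior for μ is Normal. Precision-weighted mean: (1/4.9·-2.0 + 4/5.7·19.13) / (1/4.9 + 4/5.7) = 14.3695.
A Normal posterior is symmetric, so mode = mean.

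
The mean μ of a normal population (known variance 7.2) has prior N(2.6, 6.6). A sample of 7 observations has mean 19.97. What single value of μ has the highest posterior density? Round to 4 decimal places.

Posterior for μ is Normal. Precision-weighted mean: (1/6.6·2.6 + 7/7.2·19.97) / (1/6.6 + 7/7.2) = 17.6280.
A Normal posterior is symmetric, so mode = mean.
This is the posterior mode — the MAP estimate.

17.6280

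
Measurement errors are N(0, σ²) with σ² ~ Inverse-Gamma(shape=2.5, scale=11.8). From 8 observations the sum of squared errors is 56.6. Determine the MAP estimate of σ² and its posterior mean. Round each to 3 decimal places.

Posterior: Inverse-Gamma(shape = 2.5+8/2 = 6.5, scale = 11.8+56.6/2 = 40.1).
Mode = β/(α+1) = 40.1/7.5 = 5.347.
Mean = β/(α−1) = 40.1/5.5 = 7.291.

MAP = 5.347; posterior mean = 7.291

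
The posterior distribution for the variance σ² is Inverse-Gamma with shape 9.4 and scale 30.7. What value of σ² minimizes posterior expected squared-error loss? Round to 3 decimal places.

3.655

Mode = β/(α+1) = 30.7/10.4 = 2.952.
Mean = β/(α−1) = 30.7/8.4 = 3.655.
Squared-error loss ⇒ the optimal estimator is the posterior mean.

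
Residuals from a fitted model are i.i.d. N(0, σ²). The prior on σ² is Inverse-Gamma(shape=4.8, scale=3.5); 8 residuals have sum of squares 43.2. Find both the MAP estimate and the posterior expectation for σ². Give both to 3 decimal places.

σ²_MAP = 2.561, E[σ²|data] = 3.218

Posterior: Inverse-Gamma(shape = 4.8+8/2 = 8.8, scale = 3.5+43.2/2 = 25.1).
Mode = β/(α+1) = 25.1/9.8 = 2.561.
Mean = β/(α−1) = 25.1/7.8 = 3.218.
The posterior is right-skewed, so the mean exceeds the mode.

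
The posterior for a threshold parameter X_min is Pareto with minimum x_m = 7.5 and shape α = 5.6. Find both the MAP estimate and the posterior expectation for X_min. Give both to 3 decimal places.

The Pareto density is strictly decreasing on [x_m, ∞), so the mode is x_m = 7.500.
Mean = α·x_m/(α−1) = 5.6·7.5/4.6 = 9.130.
The posterior is right-skewed, so the mean exceeds the mode.

MAP = 7.500; posterior mean = 9.130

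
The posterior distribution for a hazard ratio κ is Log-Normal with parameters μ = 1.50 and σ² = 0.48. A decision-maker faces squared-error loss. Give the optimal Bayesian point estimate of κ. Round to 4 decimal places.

Mode = exp(μ − σ²) = exp(1.02) = 2.7732.
Mean = exp(μ + σ²/2) = exp(1.740) = 5.6973.
Squared-error loss ⇒ the optimal estimator is the posterior mean.

5.6973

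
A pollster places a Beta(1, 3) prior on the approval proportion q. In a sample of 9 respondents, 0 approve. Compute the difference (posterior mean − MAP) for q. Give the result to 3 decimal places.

0.077

Posterior: Beta(1+0, 3+9) = Beta(1, 12).
Since α = 1 ≤ 1 and β > 1, the Beta density is monotone decreasing on [0,1]; the mode is at 0.
Mean = 1/(1+12) = 0.077.
Difference = 0.077 − 0.000 = 0.077.
The posterior is right-skewed, so the mean exceeds the mode.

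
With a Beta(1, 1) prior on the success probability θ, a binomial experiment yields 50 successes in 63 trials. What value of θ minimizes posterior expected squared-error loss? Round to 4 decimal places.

Posterior: Beta(1+50, 1+13) = Beta(51, 14).
Mode = (51−1)/(51+14−2) = 50/63 = 0.7937.
With a flat prior the MAP equals the MLE, 50/63.
Mean = 51/(51+14) = 51/65 = 0.7846.
Squared-error loss ⇒ the optimal estimator is the posterior mean.

0.7846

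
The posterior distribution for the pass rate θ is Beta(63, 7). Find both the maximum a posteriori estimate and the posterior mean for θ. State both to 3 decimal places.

MAP: 0.912. Posterior mean: 0.900.

Mode = (63−1)/(63+7−2) = 62/68 = 0.912.
Mean = 63/(63+7) = 63/70 = 0.900.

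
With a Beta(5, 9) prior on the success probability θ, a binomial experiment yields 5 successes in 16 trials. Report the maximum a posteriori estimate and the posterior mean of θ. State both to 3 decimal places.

MAP = 0.321, posterior mean = 0.333

Posterior: Beta(5+5, 9+11) = Beta(10, 20).
Mode = (10−1)/(10+20−2) = 9/28 = 0.321.
Mean = 10/(10+20) = 10/30 = 0.333.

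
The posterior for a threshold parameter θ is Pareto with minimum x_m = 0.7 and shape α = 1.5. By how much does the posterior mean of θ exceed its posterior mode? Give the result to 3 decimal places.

The Pareto density is strictly decreasing on [x_m, ∞), so the mode is x_m = 0.700.
Mean = α·x_m/(α−1) = 1.5·0.7/0.5 = 2.100.
Difference = 2.100 − 0.700 = 1.400.
Mean > mode: the posterior has a right tail.

1.400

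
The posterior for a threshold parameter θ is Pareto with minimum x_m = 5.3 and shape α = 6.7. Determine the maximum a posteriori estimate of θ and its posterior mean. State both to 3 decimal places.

MAP = 5.300, posterior mean = 6.230

The Pareto density is strictly decreasing on [x_m, ∞), so the mode is x_m = 5.300.
Mean = α·x_m/(α−1) = 6.7·5.3/5.7 = 6.230.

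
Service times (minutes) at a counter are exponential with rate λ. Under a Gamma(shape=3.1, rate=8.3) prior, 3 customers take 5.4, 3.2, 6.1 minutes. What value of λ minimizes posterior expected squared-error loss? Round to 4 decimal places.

Σ times = 14.7. Posterior: Gamma(shape = 3.1+3 = 6.1, rate = 8.3+14.7 = 23.0).
Mode = (α−1)/β = 5.1/23.0 = 0.2217.
Mean = α/β = 6.1/23.0 = 0.2652.
Squared-error loss ⇒ the optimal estimator is the posterior mean.

0.2652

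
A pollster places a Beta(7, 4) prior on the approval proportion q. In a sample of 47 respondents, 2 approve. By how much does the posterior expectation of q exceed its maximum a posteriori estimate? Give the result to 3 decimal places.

Posterior: Beta(7+2, 4+45) = Beta(9, 49).
Mode = (9−1)/(9+49−2) = 8/56 = 0.143.
Mean = 9/(9+49) = 9/58 = 0.155.
Difference = 0.155 − 0.143 = 0.012.

0.012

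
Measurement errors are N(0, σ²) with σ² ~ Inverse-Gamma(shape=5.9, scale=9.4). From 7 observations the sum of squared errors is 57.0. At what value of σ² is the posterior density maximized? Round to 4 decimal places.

Posterior: Inverse-Gamma(shape = 5.9+7/2 = 9.4, scale = 9.4+57.0/2 = 37.9).
Mode = β/(α+1) = 37.9/10.4 = 3.6442.
Mean = β/(α−1) = 37.9/8.4 = 4.5119.
This is the posterior mode — the MAP estimate.

3.6442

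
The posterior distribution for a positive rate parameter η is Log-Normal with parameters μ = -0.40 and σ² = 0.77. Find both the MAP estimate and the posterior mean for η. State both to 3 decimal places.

Mode = exp(μ − σ²) = exp(-1.17) = 0.310.
Mean = exp(μ + σ²/2) = exp(-0.015) = 0.985.

MAP estimate = 0.310, posterior mean = 0.985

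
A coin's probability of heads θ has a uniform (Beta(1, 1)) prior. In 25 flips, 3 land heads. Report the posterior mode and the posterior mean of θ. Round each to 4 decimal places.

posterior mode = 0.1200, posterior mean = 0.1481

Posterior: Beta(1+3, 1+22) = Beta(4, 23).
Mode = (4−1)/(4+23−2) = 3/25 = 0.1200.
With a flat prior the MAP equals the MLE, 3/25.
Mean = 4/(4+23) = 4/27 = 0.1481.
Mean > mode: the posterior has a right tail.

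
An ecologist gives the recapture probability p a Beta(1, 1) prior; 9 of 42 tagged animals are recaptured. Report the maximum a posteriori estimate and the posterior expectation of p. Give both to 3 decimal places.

Posterior: Beta(1+9, 1+33) = Beta(10, 34).
Mode = (10−1)/(10+34−2) = 9/42 = 0.214.
With a flat prior the MAP equals the MLE, 9/42.
Mean = 10/(10+34) = 10/44 = 0.227.
Right-skewed posterior ⇒ mode < mean.

MAP = 0.214; posterior mean = 0.227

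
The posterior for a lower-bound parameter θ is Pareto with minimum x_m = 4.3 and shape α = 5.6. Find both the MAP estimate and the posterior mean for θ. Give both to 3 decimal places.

MAP = 4.300, posterior mean = 5.235

The Pareto density is strictly decreasing on [x_m, ∞), so the mode is x_m = 4.300.
Mean = α·x_m/(α−1) = 5.6·4.3/4.6 = 5.235.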